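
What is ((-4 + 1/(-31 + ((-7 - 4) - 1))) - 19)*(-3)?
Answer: 2970/43 ≈ 69.070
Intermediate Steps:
((-4 + 1/(-31 + ((-7 - 4) - 1))) - 19)*(-3) = ((-4 + 1/(-31 + (-11 - 1))) - 19)*(-3) = ((-4 + 1/(-31 - 12)) - 19)*(-3) = ((-4 + 1/(-43)) - 19)*(-3) = ((-4 - 1/43) - 19)*(-3) = (-173/43 - 19)*(-3) = -990/43*(-3) = 2970/43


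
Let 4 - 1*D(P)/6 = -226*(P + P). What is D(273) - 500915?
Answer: 239485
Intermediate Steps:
D(P) = 24 + 2712*P (D(P) = 24 - (-1356)*(P + P) = 24 - (-1356)*2*P = 24 - (-2712)*P = 24 + 2712*P)
D(273) - 500915 = (24 + 2712*273) - 500915 = (24 + 740376) - 500915 = 740400 - 500915 = 239485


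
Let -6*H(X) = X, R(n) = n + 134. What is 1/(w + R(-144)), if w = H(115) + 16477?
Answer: 6/98687 ≈ 6.0798e-5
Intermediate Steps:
R(n) = 134 + n
H(X) = -X/6
w = 98747/6 (w = -⅙*115 + 16477 = -115/6 + 16477 = 98747/6 ≈ 16458.)
1/(w + R(-144)) = 1/(98747/6 + (134 - 144)) = 1/(98747/6 - 10) = 1/(98687/6) = 6/98687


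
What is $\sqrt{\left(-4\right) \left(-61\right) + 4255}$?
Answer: $\sqrt{4499} \approx 67.075$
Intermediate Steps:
$\sqrt{\left(-4\right) \left(-61\right) + 4255} = \sqrt{244 + 4255} = \sqrt{4499}$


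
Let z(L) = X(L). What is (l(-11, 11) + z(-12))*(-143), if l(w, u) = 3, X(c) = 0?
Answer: -429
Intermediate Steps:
z(L) = 0
(l(-11, 11) + z(-12))*(-143) = (3 + 0)*(-143) = 3*(-143) = -429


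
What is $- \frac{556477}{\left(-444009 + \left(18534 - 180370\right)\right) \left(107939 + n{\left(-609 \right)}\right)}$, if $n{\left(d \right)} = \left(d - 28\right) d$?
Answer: $\frac{556477}{300421571840} \approx 1.8523 \cdot 10^{-6}$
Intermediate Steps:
$n{\left(d \right)} = d \left(-28 + d\right)$ ($n{\left(d \right)} = \left(d - 28\right) d = \left(-28 + d\right) d = d \left(-28 + d\right)$)
$- \frac{556477}{\left(-444009 + \left(18534 - 180370\right)\right) \left(107939 + n{\left(-609 \right)}\right)} = - \frac{556477}{\left(-444009 + \left(18534 - 180370\right)\right) \left(107939 - 609 \left(-28 - 609\right)\right)} = - \frac{556477}{\left(-444009 + \left(18534 - 180370\right)\right) \left(107939 - -387933\right)} = - \frac{556477}{\left(-444009 - 161836\right) \left(107939 + 387933\right)} = - \frac{556477}{\left(-605845\right) 495872} = - \frac{556477}{-300421571840} = \left(-556477\right) \left(- \frac{1}{300421571840}\right) = \frac{556477}{300421571840}$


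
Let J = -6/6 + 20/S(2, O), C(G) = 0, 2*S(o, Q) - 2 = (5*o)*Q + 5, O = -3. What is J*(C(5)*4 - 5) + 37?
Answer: 1166/23 ≈ 50.696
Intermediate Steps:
S(o, Q) = 7/2 + 5*Q*o/2 (S(o, Q) = 1 + ((5*o)*Q + 5)/2 = 1 + (5*Q*o + 5)/2 = 1 + (5 + 5*Q*o)/2 = 1 + (5/2 + 5*Q*o/2) = 7/2 + 5*Q*o/2)
J = -63/23 (J = -6/6 + 20/(7/2 + (5/2)*(-3)*2) = -6*⅙ + 20/(7/2 - 15) = -1 + 20/(-23/2) = -1 + 20*(-2/23) = -1 - 40/23 = -63/23 ≈ -2.7391)
J*(C(5)*4 - 5) + 37 = -63*(0*4 - 5)/23 + 37 = -63*(0 - 5)/23 + 37 = -63/23*(-5) + 37 = 315/23 + 37 = 1166/23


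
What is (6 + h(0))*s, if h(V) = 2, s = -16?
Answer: -128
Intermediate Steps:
(6 + h(0))*s = (6 + 2)*(-16) = 8*(-16) = -128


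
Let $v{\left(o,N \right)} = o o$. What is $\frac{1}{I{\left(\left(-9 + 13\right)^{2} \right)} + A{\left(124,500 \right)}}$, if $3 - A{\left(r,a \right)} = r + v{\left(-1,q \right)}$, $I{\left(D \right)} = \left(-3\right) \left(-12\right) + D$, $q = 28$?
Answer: $- \frac{1}{70} \approx -0.014286$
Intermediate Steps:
$v{\left(o,N \right)} = o^{2}$
$I{\left(D \right)} = 36 + D$
$A{\left(r,a \right)} = 2 - r$ ($A{\left(r,a \right)} = 3 - \left(r + \left(-1\right)^{2}\right) = 3 - \left(r + 1\right) = 3 - \left(1 + r\right) = 2 - r$)
$\frac{1}{I{\left(\left(-9 + 13\right)^{2} \right)} + A{\left(124,500 \right)}} = \frac{1}{\left(36 + \left(-9 + 13\right)^{2}\right) + \left(2 - 124\right)} = \frac{1}{\left(36 + 4^{2}\right) + \left(2 - 124\right)} = \frac{1}{\left(36 + 16\right) - 122} = \frac{1}{52 - 122} = \frac{1}{-70} = - \frac{1}{70}$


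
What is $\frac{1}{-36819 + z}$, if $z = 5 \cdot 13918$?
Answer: $\frac{1}{32771} \approx 3.0515 \cdot 10^{-5}$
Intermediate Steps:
$z = 69590$
$\frac{1}{-36819 + z} = \frac{1}{-36819 + 69590} = \frac{1}{32771}$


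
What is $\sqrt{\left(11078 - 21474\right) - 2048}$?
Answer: $2 i \sqrt{3111} \approx 111.55 i$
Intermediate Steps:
$\sqrt{\left(11078 - 21474\right) - 2048} = \sqrt{-10396 - 2048} = \sqrt{-12444} = 2 i \sqrt{3111}$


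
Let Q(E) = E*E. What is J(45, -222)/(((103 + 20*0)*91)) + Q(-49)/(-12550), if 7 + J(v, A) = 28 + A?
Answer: -25027123/117631150 ≈ -0.21276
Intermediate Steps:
J(v, A) = 21 + A (J(v, A) = -7 + (28 + A) = 21 + A)
Q(E) = E²
J(45, -222)/(((103 + 20*0)*91)) + Q(-49)/(-12550) = (21 - 222)/(((103 + 20*0)*91)) + (-49)²/(-12550) = -201*1/(91*(103 + 0)) + 2401*(-1/12550) = -201/(103*91) - 2401/12550 = -201/9373 - 2401/12550 = -25027123/117631150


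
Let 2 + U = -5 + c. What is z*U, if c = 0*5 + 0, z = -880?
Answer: 6160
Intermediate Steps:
c = 0 (c = 0 + 0 = 0)
U = -7 (U = -2 + (-5 + 0) = -2 - 5 = -7)
z*U = -880*(-7) = 6160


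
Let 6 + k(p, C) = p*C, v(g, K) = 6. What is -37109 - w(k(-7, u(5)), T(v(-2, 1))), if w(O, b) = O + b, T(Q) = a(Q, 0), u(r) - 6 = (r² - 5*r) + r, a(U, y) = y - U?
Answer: -37020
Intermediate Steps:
u(r) = 6 + r² - 4*r (u(r) = 6 + ((r² - 5*r) + r) = 6 + (r² - 4*r) = 6 + r² - 4*r)
T(Q) = -Q (T(Q) = 0 - Q = -Q)
k(p, C) = -6 + C*p (k(p, C) = -6 + p*C = -6 + C*p)
-37109 - w(k(-7, u(5)), T(v(-2, 1))) = -37109 - ((-6 + (6 + 5² - 4*5)*(-7)) - 1*6) = -37109 - ((-6 + (6 + 25 - 20)*(-7)) - 6) = -37109 - ((-6 + 11*(-7)) - 6) = -37109 - ((-6 - 77) - 6) = -37109 - (-83 - 6) = -37109 - 1*(-89) = -37109 + 89 = -37020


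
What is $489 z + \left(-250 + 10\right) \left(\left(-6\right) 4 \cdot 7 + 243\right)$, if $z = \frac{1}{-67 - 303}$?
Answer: $- \frac{6660489}{370} \approx -18001.0$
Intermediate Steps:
$z = - \frac{1}{370}$ ($z = \frac{1}{-370} = - \frac{1}{370} \approx -0.0027027$)
$489 z + \left(-250 + 10\right) \left(\left(-6\right) 4 \cdot 7 + 243\right) = 489 \left(- \frac{1}{370}\right) + \left(-250 + 10\right) \left(\left(-6\right) 4 \cdot 7 + 243\right) = - \frac{489}{370} - 240 \left(\left(-24\right) 7 + 243\right) = - \frac{489}{370} - 240 \left(-168 + 243\right) = - \frac{489}{370} - 18000 = - \frac{6660489}{370}$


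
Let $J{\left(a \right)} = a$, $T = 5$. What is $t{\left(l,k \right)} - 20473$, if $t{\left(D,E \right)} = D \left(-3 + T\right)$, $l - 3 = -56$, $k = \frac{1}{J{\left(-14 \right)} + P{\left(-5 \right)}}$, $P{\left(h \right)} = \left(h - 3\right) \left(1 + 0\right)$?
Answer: $-20579$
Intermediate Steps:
$P{\left(h \right)} = -3 + h$ ($P{\left(h \right)} = \left(-3 + h\right) 1 = -3 + h$)
$k = - \frac{1}{22}$ ($k = \frac{1}{-14 - 8} = \frac{1}{-22} = - \frac{1}{22} \approx -0.045455$)
$l = -53$ ($l = 3 - 56 = -53$)
$t{\left(D,E \right)} = 2 D$ ($t{\left(D,E \right)} = D \left(-3 + 5\right) = D 2 = 2 D$)
$t{\left(l,k \right)} - 20473 = 2 \left(-53\right) - 20473 = -106 - 20473 = -20579$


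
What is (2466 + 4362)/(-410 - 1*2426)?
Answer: -1707/709 ≈ -2.4076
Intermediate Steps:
(2466 + 4362)/(-410 - 1*2426) = 6828/(-410 - 2426) = 6828/(-2836) = 6828*(-1/2836) = -1707/709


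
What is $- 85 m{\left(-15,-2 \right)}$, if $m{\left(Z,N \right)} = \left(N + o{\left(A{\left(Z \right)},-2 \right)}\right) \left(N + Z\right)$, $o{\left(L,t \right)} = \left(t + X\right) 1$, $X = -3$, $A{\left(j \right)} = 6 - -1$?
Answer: $-10115$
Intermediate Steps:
$A{\left(j \right)} = 7$ ($A{\left(j \right)} = 6 + 1 = 7$)
$o{\left(L,t \right)} = -3 + t$ ($o{\left(L,t \right)} = \left(t - 3\right) 1 = \left(-3 + t\right) 1 = -3 + t$)
$m{\left(Z,N \right)} = \left(-5 + N\right) \left(N + Z\right)$ ($m{\left(Z,N \right)} = \left(N - 5\right) \left(N + Z\right) = \left(-5 + N\right) \left(N + Z\right)$)
$- 85 m{\left(-15,-2 \right)} = - 85 \left(\left(-2\right)^{2} - -10 - -75 - -30\right) = - 85 \left(4 + 10 + 75 + 30\right) = \left(-85\right) 119 = -10115$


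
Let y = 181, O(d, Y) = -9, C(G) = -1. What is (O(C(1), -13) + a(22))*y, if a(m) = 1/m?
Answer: -35657/22 ≈ -1620.8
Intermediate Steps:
(O(C(1), -13) + a(22))*y = (-9 + 1/22)*181 = -197/22*181 = -35657/22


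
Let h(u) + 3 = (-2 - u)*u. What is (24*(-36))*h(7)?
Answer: 57024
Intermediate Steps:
h(u) = -3 + u*(-2 - u) (h(u) = -3 + (-2 - u)*u = -3 + u*(-2 - u))
(24*(-36))*h(7) = (24*(-36))*(-3 - 1*7² - 2*7) = -864*(-3 - 1*49 - 14) = -864*(-3 - 49 - 14) = -864*(-66) = 57024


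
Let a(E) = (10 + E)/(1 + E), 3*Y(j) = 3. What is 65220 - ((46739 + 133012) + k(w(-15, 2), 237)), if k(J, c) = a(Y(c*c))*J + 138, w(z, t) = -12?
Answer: -114603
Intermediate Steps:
Y(j) = 1 (Y(j) = (⅓)*3 = 1)
a(E) = (10 + E)/(1 + E)
k(J, c) = 138 + 11*J/2 (k(J, c) = ((10 + 1)/(1 + 1))*J + 138 = (11/2)*J + 138 = ((½)*11)*J + 138 = 11*J/2 + 138 = 138 + 11*J/2)
65220 - ((46739 + 133012) + k(w(-15, 2), 237)) = 65220 - ((46739 + 133012) + (138 + (11/2)*(-12))) = 65220 - (179751 + (138 - 66)) = 65220 - (179751 + 72) = 65220 - 1*179823 = 65220 - 179823 = -114603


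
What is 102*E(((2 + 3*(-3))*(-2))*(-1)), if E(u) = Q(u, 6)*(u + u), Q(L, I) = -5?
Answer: 14280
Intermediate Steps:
E(u) = -10*u (E(u) = -5*(u + u) = -10*u)
102*E(((2 + 3*(-3))*(-2))*(-1)) = 102*(-10*(2 + 3*(-3))*(-2)*(-1)) = 102*(-10*(2 - 9)*(-2)*(-1)) = 102*(-10*(-7*(-2))*(-1)) = 102*(-140*(-1)) = 102*(-10*(-14)) = 102*140 = 14280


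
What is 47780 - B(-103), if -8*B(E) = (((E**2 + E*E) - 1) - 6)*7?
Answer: 530717/8 ≈ 66340.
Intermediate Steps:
B(E) = 49/8 - 7*E**2/4 (B(E) = -(((E**2 + E*E) - 1) - 6)*7/8 = -(((E**2 + E**2) - 1) - 6)*7/8 = -((2*E**2 - 1) - 6)*7/8 = -((-1 + 2*E**2) - 6)*7/8 = -(-7 + 2*E**2)*7/8 = -(-49 + 14*E**2)/8 = 49/8 - 7*E**2/4)
47780 - B(-103) = 47780 - (49/8 - 7/4*(-103)**2) = 47780 - (49/8 - 7/4*10609) = 47780 - (49/8 - 74263/4) = 47780 - 1*(-148477/8) = 47780 + 148477/8 = 530717/8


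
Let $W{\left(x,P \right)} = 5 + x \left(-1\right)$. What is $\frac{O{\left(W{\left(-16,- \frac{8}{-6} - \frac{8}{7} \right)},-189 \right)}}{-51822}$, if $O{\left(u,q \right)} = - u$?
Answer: $\frac{7}{17274} \approx 0.00040523$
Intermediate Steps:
$W{\left(x,P \right)} = 5 - x$
$\frac{O{\left(W{\left(-16,- \frac{8}{-6} - \frac{8}{7} \right)},-189 \right)}}{-51822} = \frac{\left(-1\right) \left(5 - -16\right)}{-51822} = - (5 + 16) \left(- \frac{1}{51822}\right) = \left(-1\right) 21 \left(- \frac{1}{51822}\right) = \left(-21\right) \left(- \frac{1}{51822}\right) = \frac{7}{17274}$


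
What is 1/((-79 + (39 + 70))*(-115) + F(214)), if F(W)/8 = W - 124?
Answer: -1/2730 ≈ -0.00036630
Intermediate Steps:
F(W) = -992 + 8*W (F(W) = 8*(W - 124) = 8*(-124 + W) = -992 + 8*W)
1/((-79 + (39 + 70))*(-115) + F(214)) = 1/((-79 + (39 + 70))*(-115) + (-992 + 8*214)) = 1/((-79 + 109)*(-115) + (-992 + 1712)) = 1/(30*(-115) + 720) = 1/(-3450 + 720) = 1/(-2730) = -1/2730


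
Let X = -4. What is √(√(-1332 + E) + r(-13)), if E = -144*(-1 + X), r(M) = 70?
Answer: √(70 + 6*I*√17) ≈ 8.4924 + 1.4565*I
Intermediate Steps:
E = 720 (E = -144*(-1 - 4) = -144*(-5) = 720)
√(√(-1332 + E) + r(-13)) = √(√(-1332 + 720) + 70) = √(√(-612) + 70) = √(6*I*√17 + 70) = √(70 + 6*I*√17)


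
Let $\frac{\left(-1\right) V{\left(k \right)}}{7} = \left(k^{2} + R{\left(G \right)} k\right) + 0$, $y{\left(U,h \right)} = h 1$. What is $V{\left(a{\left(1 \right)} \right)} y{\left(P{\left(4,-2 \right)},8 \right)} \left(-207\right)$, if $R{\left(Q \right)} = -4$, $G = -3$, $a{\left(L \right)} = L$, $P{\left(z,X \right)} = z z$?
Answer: $-34776$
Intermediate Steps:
$P{\left(z,X \right)} = z^{2}$
$y{\left(U,h \right)} = h$
$V{\left(k \right)} = - 7 k^{2} + 28 k$ ($V{\left(k \right)} = - 7 \left(\left(k^{2} - 4 k\right) + 0\right) = - 7 \left(k^{2} - 4 k\right) = - 7 k^{2} + 28 k$)
$V{\left(a{\left(1 \right)} \right)} y{\left(P{\left(4,-2 \right)},8 \right)} \left(-207\right) = 7 \cdot 1 \left(4 - 1\right) 8 \left(-207\right) = 7 \cdot 1 \cdot 3 \cdot 8 \left(-207\right) = 21 \cdot 8 \left(-207\right) = 168 \left(-207\right) = -34776$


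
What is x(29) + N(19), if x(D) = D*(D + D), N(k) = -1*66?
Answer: 1616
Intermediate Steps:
N(k) = -66
x(D) = 2*D² (x(D) = D*(2*D) = 2*D²)
x(29) + N(19) = 2*29² - 66 = 2*841 - 66 = 1682 - 66 = 1616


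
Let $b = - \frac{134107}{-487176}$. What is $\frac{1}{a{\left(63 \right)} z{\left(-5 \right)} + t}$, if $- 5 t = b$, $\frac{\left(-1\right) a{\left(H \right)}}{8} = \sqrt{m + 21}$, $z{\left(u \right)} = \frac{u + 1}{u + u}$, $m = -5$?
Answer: $- \frac{2435880}{31313371} \approx -0.07779$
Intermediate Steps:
$z{\left(u \right)} = \frac{1 + u}{2 u}$
$a{\left(H \right)} = -32$ ($a{\left(H \right)} = - 8 \sqrt{-5 + 21} = - 8 \sqrt{16} = \left(-8\right) 4 = -32$)
$b = \frac{134107}{487176}$ ($b = \left(-134107\right) \left(- \frac{1}{487176}\right) = \frac{134107}{487176} \approx 0.27527$)
$t = - \frac{134107}{2435880}$ ($t = \left(- \frac{1}{5}\right) \frac{134107}{487176} = - \frac{134107}{2435880} \approx -0.055055$)
$\frac{1}{a{\left(63 \right)} z{\left(-5 \right)} + t} = \frac{1}{- 32 \frac{1 - 5}{2 \left(-5\right)} - \frac{134107}{2435880}} = \frac{1}{- 32 \cdot \frac{1}{2} \left(- \frac{1}{5}\right) \left(-4\right) - \frac{134107}{2435880}} = \frac{1}{\left(-32\right) \frac{2}{5} - \frac{134107}{2435880}} = \frac{1}{- \frac{64}{5} - \frac{134107}{2435880}} = \frac{1}{- \frac{31313371}{2435880}} = - \frac{2435880}{31313371}$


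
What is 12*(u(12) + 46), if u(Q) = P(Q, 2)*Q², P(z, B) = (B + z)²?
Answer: 339240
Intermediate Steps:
u(Q) = Q²*(2 + Q)² (u(Q) = (2 + Q)²*Q² = Q²*(2 + Q)²)
12*(u(12) + 46) = 12*(12²*(2 + 12)² + 46) = 12*(144*14² + 46) = 12*(144*196 + 46) = 12*(28224 + 46) = 12*28270 = 339240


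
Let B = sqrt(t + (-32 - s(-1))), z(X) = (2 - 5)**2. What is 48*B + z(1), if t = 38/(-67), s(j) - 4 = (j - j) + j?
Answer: 9 + 48*I*sqrt(159661)/67 ≈ 9.0 + 286.26*I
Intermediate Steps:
s(j) = 4 + j (s(j) = 4 + ((j - j) + j) = 4 + (0 + j) = 4 + j)
z(X) = 9 (z(X) = (-3)**2 = 9)
t = -38/67 (t = 38*(-1/67) = -38/67 ≈ -0.56716)
B = I*sqrt(159661)/67 (B = sqrt(-38/67 + (-32 - (4 - 1))) = sqrt(-38/67 + (-32 - 1*3)) = sqrt(-38/67 + (-32 - 3)) = sqrt(-38/67 - 35) = sqrt(-2383/67) = I*sqrt(159661)/67 ≈ 5.9638*I)
48*B + z(1) = 48*(I*sqrt(159661)/67) + 9 = 48*I*sqrt(159661)/67 + 9 = 9 + 48*I*sqrt(159661)/67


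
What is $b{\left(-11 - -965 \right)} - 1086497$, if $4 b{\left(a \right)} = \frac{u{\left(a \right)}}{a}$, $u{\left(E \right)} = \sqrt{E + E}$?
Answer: $-1086497 + \frac{\sqrt{53}}{636} \approx -1.0865 \cdot 10^{6}$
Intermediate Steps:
$u{\left(E \right)} = \sqrt{2} \sqrt{E}$ ($u{\left(E \right)} = \sqrt{2 E} = \sqrt{2} \sqrt{E}$)
$b{\left(a \right)} = \frac{\sqrt{2}}{4 \sqrt{a}}$ ($b{\left(a \right)} = \frac{\sqrt{2} \sqrt{a} \frac{1}{a}}{4} = \frac{\sqrt{2} \frac{1}{\sqrt{a}}}{4} = \frac{\sqrt{2}}{4 \sqrt{a}}$)
$b{\left(-11 - -965 \right)} - 1086497 = \frac{\sqrt{2}}{4 \sqrt{-11 - -965}} - 1086497 = \frac{\sqrt{2}}{4 \sqrt{-11 + 965}} - 1086497 = \frac{\sqrt{2}}{4 \cdot 3 \sqrt{106}} - 1086497 = \frac{\sqrt{2} \frac{\sqrt{106}}{318}}{4} - 1086497 = \frac{\sqrt{53}}{636} - 1086497 = -1086497 + \frac{\sqrt{53}}{636}$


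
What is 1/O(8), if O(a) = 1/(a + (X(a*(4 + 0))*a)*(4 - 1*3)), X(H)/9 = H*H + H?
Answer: 76040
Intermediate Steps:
X(H) = 9*H + 9*H² (X(H) = 9*(H*H + H) = 9*(H² + H) = 9*(H + H²) = 9*H + 9*H²)
O(a) = 1/(a + 36*a²*(1 + 4*a)) (O(a) = 1/(a + ((9*(a*(4 + 0))*(1 + a*(4 + 0)))*a)*(4 - 1*3)) = 1/(a + ((9*(a*4)*(1 + a*4))*a)*(4 - 3)) = 1/(a + ((9*(4*a)*(1 + 4*a))*a)*1) = 1/(a + ((36*a*(1 + 4*a))*a)*1) = 1/(a + (36*a²*(1 + 4*a))*1) = 1/(a + 36*a²*(1 + 4*a)))
1/O(8) = 1/(1/(8*(1 + 36*8*(1 + 4*8)))) = 1/(1/(8*(1 + 36*8*(1 + 32)))) = 1/(1/(8*(1 + 36*8*33))) = 1/(1/(8*(1 + 9504))) = 1/((⅛)/9505) = 1/((⅛)*(1/9505)) = 1/(1/76040) = 76040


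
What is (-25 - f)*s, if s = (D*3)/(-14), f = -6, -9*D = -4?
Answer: 38/21 ≈ 1.8095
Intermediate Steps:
D = 4/9 (D = -⅑*(-4) = 4/9 ≈ 0.44444)
s = -2/21 (s = ((4/9)*3)/(-14) = (4/3)*(-1/14) = -2/21 ≈ -0.095238)
(-25 - f)*s = (-25 - 1*(-6))*(-2/21) = (-25 + 6)*(-2/21) = -19*(-2/21) = 38/21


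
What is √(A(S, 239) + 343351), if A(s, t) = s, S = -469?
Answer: 3*√38098 ≈ 585.56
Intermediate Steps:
√(A(S, 239) + 343351) = √(-469 + 343351) = √342882 = 3*√38098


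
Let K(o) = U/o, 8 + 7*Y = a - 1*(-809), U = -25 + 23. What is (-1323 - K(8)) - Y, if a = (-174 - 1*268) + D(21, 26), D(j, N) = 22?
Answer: -38561/28 ≈ -1377.2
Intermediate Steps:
a = -420 (a = (-174 - 1*268) + 22 = (-174 - 268) + 22 = -442 + 22 = -420)
U = -2
Y = 381/7 (Y = -8/7 + (-420 - 1*(-809))/7 = -8/7 + (-420 + 809)/7 = -8/7 + (⅐)*389 = -8/7 + 389/7 = 381/7 ≈ 54.429)
K(o) = -2/o
(-1323 - K(8)) - Y = (-1323 - (-2)/8) - 1*381/7 = (-1323 - (-2)/8) - 381/7 = (-1323 - 1*(-¼)) - 381/7 = (-1323 + ¼) - 381/7 = -5291/4 - 381/7 = -38561/28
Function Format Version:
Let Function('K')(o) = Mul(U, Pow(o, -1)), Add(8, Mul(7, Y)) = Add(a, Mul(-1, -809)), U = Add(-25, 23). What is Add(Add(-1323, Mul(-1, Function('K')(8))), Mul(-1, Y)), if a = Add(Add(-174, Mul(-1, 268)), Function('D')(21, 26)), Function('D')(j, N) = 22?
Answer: Rational(-38561, 28) ≈ -1377.2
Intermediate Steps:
a = -420 (a = Add(Add(-174, Mul(-1, 268)), 22) = Add(Add(-174, -268), 22) = Add(-442, 22) = -420)
U = -2
Y = Rational(381, 7) (Y = Add(Rational(-8, 7), Mul(Rational(1, 7), Add(-420, Mul(-1, -809)))) = Add(Rational(-8, 7), Mul(Rational(1, 7), Add(-420, 809))) = Add(Rational(-8, 7), Mul(Rational(1, 7), 389)) = Add(Rational(-8, 7), Rational(389, 7)) = Rational(381, 7) ≈ 54.429)
Function('K')(o) = Mul(-2, Pow(o, -1))
Add(Add(-1323, Mul(-1, Function('K')(8))), Mul(-1, Y)) = Add(Add(-1323, Mul(-1, Mul(-2, Pow(8, -1)))), Mul(-1, Rational(381, 7))) = Add(Add(-1323, Mul(-1, Mul(-2, Rational(1, 8)))), Rational(-381, 7)) = Add(Add(-1323, Mul(-1, Rational(-1, 4))), Rational(-381, 7)) = Add(Add(-1323, Rational(1, 4)), Rational(-381, 7)) = Add(Rational(-5291, 4), Rational(-381, 7)) = Rational(-38561, 28)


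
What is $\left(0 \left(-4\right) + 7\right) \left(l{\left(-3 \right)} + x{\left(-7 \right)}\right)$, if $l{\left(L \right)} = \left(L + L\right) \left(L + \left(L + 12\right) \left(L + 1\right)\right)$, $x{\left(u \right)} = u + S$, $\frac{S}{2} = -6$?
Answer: $749$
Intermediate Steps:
$S = -12$ ($S = 2 \left(-6\right) = -12$)
$x{\left(u \right)} = -12 + u$ ($x{\left(u \right)} = u - 12 = -12 + u$)
$l{\left(L \right)} = 2 L \left(L + \left(1 + L\right) \left(12 + L\right)\right)$ ($l{\left(L \right)} = 2 L \left(L + \left(12 + L\right) \left(1 + L\right)\right) = 2 L \left(L + \left(1 + L\right) \left(12 + L\right)\right)$)
$\left(0 \left(-4\right) + 7\right) \left(l{\left(-3 \right)} + x{\left(-7 \right)}\right) = \left(0 \left(-4\right) + 7\right) \left(2 \left(-3\right) \left(12 + \left(-3\right)^{2} + 14 \left(-3\right)\right) - 19\right) = \left(0 + 7\right) \left(2 \left(-3\right) \left(12 + 9 - 42\right) - 19\right) = 7 \left(2 \left(-3\right) \left(-21\right) - 19\right) = 7 \left(126 - 19\right) = 7 \cdot 107 = 749$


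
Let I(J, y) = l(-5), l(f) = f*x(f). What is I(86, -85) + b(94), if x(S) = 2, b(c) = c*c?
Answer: 8826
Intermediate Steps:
b(c) = c²
l(f) = 2*f (l(f) = f*2 = 2*f)
I(J, y) = -10 (I(J, y) = 2*(-5) = -10)
I(86, -85) + b(94) = -10 + 94² = -10 + 8836 = 8826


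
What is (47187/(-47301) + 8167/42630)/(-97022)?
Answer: 541758181/65213066608620 ≈ 8.3075e-6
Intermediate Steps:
(47187/(-47301) + 8167/42630)/(-97022) = (47187*(-1/47301) + 8167*(1/42630))*(-1/97022) = (-15729/15767 + 8167/42630)*(-1/97022) = -541758181/672147210*(-1/97022) = 541758181/65213066608620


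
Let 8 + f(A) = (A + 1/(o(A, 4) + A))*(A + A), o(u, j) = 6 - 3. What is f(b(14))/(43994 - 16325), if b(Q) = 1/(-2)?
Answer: -79/276690 ≈ -0.00028552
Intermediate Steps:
o(u, j) = 3
b(Q) = -1/2
f(A) = -8 + 2*A*(A + 1/(3 + A)) (f(A) = -8 + (A + 1/(3 + A))*(A + A) = -8 + (A + 1/(3 + A))*(2*A) = -8 + 2*A*(A + 1/(3 + A)))
f(b(14))/(43994 - 16325) = (2*(-12 + (-1/2)**3 - 3*(-1/2) + 3*(-1/2)**2)/(3 - 1/2))/(43994 - 16325) = (2*(-12 - 1/8 + 3/2 + 3*(1/4))/(5/2))/27669 = (2*(2/5)*(-12 - 1/8 + 3/2 + 3/4))*(1/27669) = (2*(2/5)*(-79/8))*(1/27669) = -79/10*1/27669 = -79/276690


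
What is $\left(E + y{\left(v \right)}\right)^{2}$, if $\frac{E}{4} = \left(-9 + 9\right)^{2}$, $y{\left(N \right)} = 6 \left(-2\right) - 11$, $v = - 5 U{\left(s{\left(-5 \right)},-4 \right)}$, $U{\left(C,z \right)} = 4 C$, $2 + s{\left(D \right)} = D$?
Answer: $529$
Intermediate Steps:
$s{\left(D \right)} = -2 + D$
$v = 140$ ($v = - 5 \cdot 4 \left(-2 - 5\right) = - 5 \cdot 4 \left(-7\right) = \left(-5\right) \left(-28\right) = 140$)
$y{\left(N \right)} = -23$ ($y{\left(N \right)} = -12 - 11 = -23$)
$E = 0$ ($E = 4 \left(-9 + 9\right)^{2} = 4 \cdot 0^{2} = 4 \cdot 0 = 0$)
$\left(E + y{\left(v \right)}\right)^{2} = \left(0 - 23\right)^{2} = \left(-23\right)^{2} = 529$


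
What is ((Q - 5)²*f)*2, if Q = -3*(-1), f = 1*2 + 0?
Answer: 16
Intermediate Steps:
f = 2 (f = 2 + 0 = 2)
Q = 3
((Q - 5)²*f)*2 = ((3 - 5)²*2)*2 = ((-2)²*2)*2 = (4*2)*2 = 8*2 = 16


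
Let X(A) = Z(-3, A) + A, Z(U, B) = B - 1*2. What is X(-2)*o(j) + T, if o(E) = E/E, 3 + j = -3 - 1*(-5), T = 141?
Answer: 135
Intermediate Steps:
Z(U, B) = -2 + B (Z(U, B) = B - 2 = -2 + B)
j = -1 (j = -3 + (-3 - 1*(-5)) = -3 + (-3 + 5) = -3 + 2 = -1)
o(E) = 1
X(A) = -2 + 2*A (X(A) = (-2 + A) + A = -2 + 2*A)
X(-2)*o(j) + T = (-2 + 2*(-2))*1 + 141 = (-2 - 4)*1 + 141 = -6*1 + 141 = -6 + 141 = 135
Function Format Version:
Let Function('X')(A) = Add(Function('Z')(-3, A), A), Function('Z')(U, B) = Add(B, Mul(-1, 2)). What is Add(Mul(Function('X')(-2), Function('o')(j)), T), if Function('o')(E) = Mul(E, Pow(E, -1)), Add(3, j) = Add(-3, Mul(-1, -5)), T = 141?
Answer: 135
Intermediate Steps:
Function('Z')(U, B) = Add(-2, B) (Function('Z')(U, B) = Add(B, -2) = Add(-2, B))
j = -1 (j = Add(-3, Add(-3, Mul(-1, -5))) = Add(-3, Add(-3, 5)) = Add(-3, 2) = -1)
Function('o')(E) = 1
Function('X')(A) = Add(-2, Mul(2, A)) (Function('X')(A) = Add(Add(-2, A), A) = Add(-2, Mul(2, A)))
Add(Mul(Function('X')(-2), Function('o')(j)), T) = Add(Mul(Add(-2, Mul(2, -2)), 1), 141) = Add(Mul(Add(-2, -4), 1), 141) = Add(Mul(-6, 1), 141) = Add(-6, 141) = 135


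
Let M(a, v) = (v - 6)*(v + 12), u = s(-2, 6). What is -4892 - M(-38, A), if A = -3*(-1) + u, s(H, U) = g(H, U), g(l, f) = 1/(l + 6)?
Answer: -77601/16 ≈ -4850.1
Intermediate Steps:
g(l, f) = 1/(6 + l)
s(H, U) = 1/(6 + H)
u = ¼ (u = 1/(6 - 2) = 1/4 = ¼ ≈ 0.25000)
A = 13/4 (A = -3*(-1) + ¼ = 3 + ¼ = 13/4 ≈ 3.2500)
M(a, v) = (-6 + v)*(12 + v)
-4892 - M(-38, A) = -4892 - (-72 + (13/4)² + 6*(13/4)) = -4892 - (-72 + 169/16 + 39/2) = -4892 - 1*(-671/16) = -4892 + 671/16 = -77601/16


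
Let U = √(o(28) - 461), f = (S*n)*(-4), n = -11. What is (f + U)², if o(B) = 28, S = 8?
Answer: (352 + I*√433)² ≈ 1.2347e+5 + 14649.0*I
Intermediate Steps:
f = 352 (f = (8*(-11))*(-4) = -88*(-4) = 352)
U = I*√433 (U = √(28 - 461) = √(-433) = I*√433 ≈ 20.809*I)
(f + U)² = (352 + I*√433)²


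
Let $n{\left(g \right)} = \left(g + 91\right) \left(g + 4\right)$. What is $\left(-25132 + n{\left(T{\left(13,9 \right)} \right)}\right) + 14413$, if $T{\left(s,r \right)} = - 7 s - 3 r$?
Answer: $-7641$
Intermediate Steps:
$n{\left(g \right)} = \left(4 + g\right) \left(91 + g\right)$ ($n{\left(g \right)} = \left(91 + g\right) \left(4 + g\right) = \left(4 + g\right) \left(91 + g\right)$)
$\left(-25132 + n{\left(T{\left(13,9 \right)} \right)}\right) + 14413 = \left(-25132 + \left(364 + \left(\left(-7\right) 13 - 27\right)^{2} + 95 \left(\left(-7\right) 13 - 27\right)\right)\right) + 14413 = \left(-25132 + \left(364 + \left(-91 - 27\right)^{2} + 95 \left(-91 - 27\right)\right)\right) + 14413 = \left(-25132 + \left(364 + \left(-118\right)^{2} + 95 \left(-118\right)\right)\right) + 14413 = \left(-25132 + \left(364 + 13924 - 11210\right)\right) + 14413 = \left(-25132 + 3078\right) + 14413 = -22054 + 14413 = -7641$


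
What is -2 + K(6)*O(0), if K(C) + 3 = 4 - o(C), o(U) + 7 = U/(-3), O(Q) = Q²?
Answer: -2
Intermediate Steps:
o(U) = -7 - U/3 (o(U) = -7 + U/(-3) = -7 + U*(-⅓) = -7 - U/3)
K(C) = 8 + C/3 (K(C) = -3 + (4 - (-7 - C/3)) = -3 + (4 + (7 + C/3)) = -3 + (11 + C/3) = 8 + C/3)
-2 + K(6)*O(0) = -2 + (8 + (⅓)*6)*0² = -2 + (8 + 2)*0 = -2 + 10*0 = -2 + 0 = -2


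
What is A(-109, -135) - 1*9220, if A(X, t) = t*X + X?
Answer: 5386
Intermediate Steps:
A(X, t) = X + X*t (A(X, t) = X*t + X = X + X*t)
A(-109, -135) - 1*9220 = -109*(1 - 135) - 1*9220 = -109*(-134) - 9220 = 14606 - 9220 = 5386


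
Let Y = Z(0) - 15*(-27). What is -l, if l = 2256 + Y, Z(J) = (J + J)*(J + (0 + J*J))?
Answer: -2661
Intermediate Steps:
Z(J) = 2*J*(J + J²) (Z(J) = (2*J)*(J + (0 + J²)) = (2*J)*(J + J²) = 2*J*(J + J²))
Y = 405 (Y = 2*0²*(1 + 0) - 15*(-27) = 2*0*1 + 405 = 0 + 405 = 405)
l = 2661 (l = 2256 + 405 = 2661)
-l = -1*2661 = -2661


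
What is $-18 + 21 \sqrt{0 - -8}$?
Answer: $-18 + 42 \sqrt{2} \approx 41.397$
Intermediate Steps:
$-18 + 21 \sqrt{0 - -8} = -18 + 21 \sqrt{0 + 8} = -18 + 21 \sqrt{8} = -18 + 21 \cdot 2 \sqrt{2} = -18 + 42 \sqrt{2}$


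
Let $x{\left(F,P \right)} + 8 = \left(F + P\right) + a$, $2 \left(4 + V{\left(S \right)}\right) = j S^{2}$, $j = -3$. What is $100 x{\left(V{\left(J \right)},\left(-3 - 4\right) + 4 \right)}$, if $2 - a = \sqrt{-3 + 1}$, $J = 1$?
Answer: $-1450 - 100 i \sqrt{2} \approx -1450.0 - 141.42 i$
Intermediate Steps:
$V{\left(S \right)} = -4 - \frac{3 S^{2}}{2}$ ($V{\left(S \right)} = -4 + \frac{\left(-3\right) S^{2}}{2} = -4 - \frac{3 S^{2}}{2}$)
$a = 2 - i \sqrt{2}$ ($a = 2 - \sqrt{-3 + 1} = 2 - \sqrt{-2} = 2 - i \sqrt{2} \approx 2.0 - 1.4142 i$)
$x{\left(F,P \right)} = -6 + F + P - i \sqrt{2}$ ($x{\left(F,P \right)} = -8 + \left(\left(F + P\right) + \left(2 - i \sqrt{2}\right)\right) = -8 + \left(2 + F + P - i \sqrt{2}\right) = -6 + F + P - i \sqrt{2}$)
$100 x{\left(V{\left(J \right)},\left(-3 - 4\right) + 4 \right)} = 100 \left(-6 - \left(4 + \frac{3 \cdot 1^{2}}{2}\right) + \left(\left(-3 - 4\right) + 4\right) - i \sqrt{2}\right) = 100 \left(-6 - \frac{11}{2} + \left(-7 + 4\right) - i \sqrt{2}\right) = 100 \left(-6 - \frac{11}{2} - 3 - i \sqrt{2}\right) = 100 \left(- \frac{29}{2} - i \sqrt{2}\right) = -1450 - 100 i \sqrt{2}$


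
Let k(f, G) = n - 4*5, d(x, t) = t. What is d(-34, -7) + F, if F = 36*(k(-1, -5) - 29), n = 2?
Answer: -1699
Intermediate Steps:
k(f, G) = -18 (k(f, G) = 2 - 4*5 = 2 - 20 = -18)
F = -1692 (F = 36*(-18 - 29) = 36*(-47) = -1692)
d(-34, -7) + F = -7 - 1692 = -1699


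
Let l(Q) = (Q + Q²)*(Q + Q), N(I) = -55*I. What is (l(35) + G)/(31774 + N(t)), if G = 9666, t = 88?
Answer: 16311/4489 ≈ 3.6335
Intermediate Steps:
l(Q) = 2*Q*(Q + Q²) (l(Q) = (Q + Q²)*(2*Q) = 2*Q*(Q + Q²))
(l(35) + G)/(31774 + N(t)) = (2*35²*(1 + 35) + 9666)/(31774 - 55*88) = (2*1225*36 + 9666)/(31774 - 4840) = (88200 + 9666)/26934 = 97866*(1/26934) = 16311/4489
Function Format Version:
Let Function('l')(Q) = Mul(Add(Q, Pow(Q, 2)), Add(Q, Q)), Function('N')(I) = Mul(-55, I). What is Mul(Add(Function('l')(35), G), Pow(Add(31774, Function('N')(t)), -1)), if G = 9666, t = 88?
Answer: Rational(16311, 4489) ≈ 3.6335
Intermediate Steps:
Function('l')(Q) = Mul(2, Q, Add(Q, Pow(Q, 2))) (Function('l')(Q) = Mul(Add(Q, Pow(Q, 2)), Mul(2, Q)) = Mul(2, Q, Add(Q, Pow(Q, 2))))
Mul(Add(Function('l')(35), G), Pow(Add(31774, Function('N')(t)), -1)) = Mul(Add(Mul(2, Pow(35, 2), Add(1, 35)), 9666), Pow(Add(31774, Mul(-55, 88)), -1)) = Mul(Add(Mul(2, 1225, 36), 9666), Pow(Add(31774, -4840), -1)) = Mul(Add(88200, 9666), Pow(26934, -1)) = Mul(97866, Rational(1, 26934)) = Rational(16311, 4489)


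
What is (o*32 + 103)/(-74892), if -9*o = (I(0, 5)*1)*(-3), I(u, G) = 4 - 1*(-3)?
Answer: -533/224676 ≈ -0.0023723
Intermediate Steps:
I(u, G) = 7 (I(u, G) = 4 + 3 = 7)
o = 7/3 (o = -7*1*(-3)/9 = -7*(-3)/9 = -⅑*(-21) = 7/3 ≈ 2.3333)
(o*32 + 103)/(-74892) = ((7/3)*32 + 103)/(-74892) = (224/3 + 103)*(-1/74892) = (533/3)*(-1/74892) = -533/224676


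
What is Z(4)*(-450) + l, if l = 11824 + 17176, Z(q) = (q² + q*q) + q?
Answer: 12800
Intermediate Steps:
Z(q) = q + 2*q² (Z(q) = (q² + q²) + q = 2*q² + q = q + 2*q²)
l = 29000
Z(4)*(-450) + l = (4*(1 + 2*4))*(-450) + 29000 = (4*(1 + 8))*(-450) + 29000 = (4*9)*(-450) + 29000 = 36*(-450) + 29000 = -16200 + 29000 = 12800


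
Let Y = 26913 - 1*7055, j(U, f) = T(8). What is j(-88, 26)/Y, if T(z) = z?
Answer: 4/9929 ≈ 0.00040286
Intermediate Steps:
j(U, f) = 8
Y = 19858 (Y = 26913 - 7055 = 19858)
j(-88, 26)/Y = 8/19858 = 8*(1/19858) = 4/9929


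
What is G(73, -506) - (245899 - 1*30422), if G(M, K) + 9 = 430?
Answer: -215056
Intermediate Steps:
G(M, K) = 421 (G(M, K) = -9 + 430 = 421)
G(73, -506) - (245899 - 1*30422) = 421 - (245899 - 1*30422) = 421 - (245899 - 30422) = 421 - 1*215477 = 421 - 215477 = -215056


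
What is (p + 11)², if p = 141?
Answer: 23104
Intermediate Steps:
(p + 11)² = (141 + 11)² = 152² = 23104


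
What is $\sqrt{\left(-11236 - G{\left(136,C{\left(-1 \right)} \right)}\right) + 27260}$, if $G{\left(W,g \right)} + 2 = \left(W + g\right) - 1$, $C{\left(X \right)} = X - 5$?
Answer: $\sqrt{15897} \approx 126.08$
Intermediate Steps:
$C{\left(X \right)} = -5 + X$ ($C{\left(X \right)} = X - 5 = -5 + X$)
$G{\left(W,g \right)} = -3 + W + g$ ($G{\left(W,g \right)} = -2 - \left(1 - W - g\right) = -2 + \left(-1 + W + g\right) = -3 + W + g$)
$\sqrt{\left(-11236 - G{\left(136,C{\left(-1 \right)} \right)}\right) + 27260} = \sqrt{\left(-11236 - \left(-3 + 136 - 6\right)\right) + 27260} = \sqrt{\left(-11236 - 127\right) + 27260} = \sqrt{-11363 + 27260} = \sqrt{15897}$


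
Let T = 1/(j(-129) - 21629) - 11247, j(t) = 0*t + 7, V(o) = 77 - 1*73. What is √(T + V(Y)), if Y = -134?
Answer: 9*I*√64891665314/21622 ≈ 106.03*I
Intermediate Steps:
V(o) = 4 (V(o) = 77 - 73 = 4)
j(t) = 7 (j(t) = 0 + 7 = 7)
T = -243182635/21622 (T = 1/(7 - 21629) - 11247 = 1/(-21622) - 11247 = -1/21622 - 11247 = -243182635/21622 ≈ -11247.)
√(T + V(Y)) = √(-243182635/21622 + 4) = √(-243096147/21622) = 9*I*√64891665314/21622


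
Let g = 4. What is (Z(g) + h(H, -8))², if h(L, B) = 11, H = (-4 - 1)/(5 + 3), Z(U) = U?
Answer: 225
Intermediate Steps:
H = -5/8 ≈ -0.62500
(Z(g) + h(H, -8))² = (4 + 11)² = 15² = 225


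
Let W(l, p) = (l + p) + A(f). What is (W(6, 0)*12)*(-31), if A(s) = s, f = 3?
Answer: -3348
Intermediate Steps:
W(l, p) = 3 + l + p (W(l, p) = (l + p) + 3 = 3 + l + p)
(W(6, 0)*12)*(-31) = ((3 + 6 + 0)*12)*(-31) = (9*12)*(-31) = 108*(-31) = -3348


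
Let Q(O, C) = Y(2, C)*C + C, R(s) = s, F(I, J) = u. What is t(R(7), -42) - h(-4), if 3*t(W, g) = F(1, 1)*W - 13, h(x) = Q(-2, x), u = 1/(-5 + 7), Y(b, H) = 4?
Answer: 101/6 ≈ 16.833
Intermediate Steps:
u = ½ (u = 1/2 = ½ ≈ 0.50000)
F(I, J) = ½
Q(O, C) = 5*C (Q(O, C) = 4*C + C = 5*C)
h(x) = 5*x
t(W, g) = -13/3 + W/6 (t(W, g) = (W/2 - 13)/3 = (-13 + W/2)/3 = -13/3 + W/6)
t(R(7), -42) - h(-4) = (-13/3 + (⅙)*7) - 5*(-4) = (-13/3 + 7/6) - 1*(-20) = -19/6 + 20 = 101/6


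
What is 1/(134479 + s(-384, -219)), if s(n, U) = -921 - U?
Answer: 1/133777 ≈ 7.4751e-6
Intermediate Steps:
1/(134479 + s(-384, -219)) = 1/(134479 + (-921 - 1*(-219))) = 1/(134479 + (-921 + 219)) = 1/(134479 - 702) = 1/133777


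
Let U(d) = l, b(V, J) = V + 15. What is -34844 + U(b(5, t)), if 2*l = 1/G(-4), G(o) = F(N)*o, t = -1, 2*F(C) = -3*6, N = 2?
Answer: -2508767/72 ≈ -34844.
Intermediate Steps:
F(C) = -9 (F(C) = (-3*6)/2 = (½)*(-18) = -9)
b(V, J) = 15 + V
G(o) = -9*o
l = 1/72 (l = 1/(2*((-9*(-4)))) = (½)/36 = (½)*(1/36) = 1/72 ≈ 0.013889)
U(d) = 1/72
-34844 + U(b(5, t)) = -34844 + 1/72 = -2508767/72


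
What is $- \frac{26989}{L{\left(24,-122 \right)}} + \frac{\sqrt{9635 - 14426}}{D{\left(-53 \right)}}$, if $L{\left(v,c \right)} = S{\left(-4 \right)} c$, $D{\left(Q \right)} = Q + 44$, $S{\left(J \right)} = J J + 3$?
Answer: $\frac{26989}{2318} - \frac{i \sqrt{4791}}{9} \approx 11.643 - 7.6908 i$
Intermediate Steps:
$S{\left(J \right)} = 3 + J^{2}$ ($S{\left(J \right)} = J^{2} + 3 = 3 + J^{2}$)
$D{\left(Q \right)} = 44 + Q$
$L{\left(v,c \right)} = 19 c$ ($L{\left(v,c \right)} = \left(3 + \left(-4\right)^{2}\right) c = \left(3 + 16\right) c = 19 c$)
$- \frac{26989}{L{\left(24,-122 \right)}} + \frac{\sqrt{9635 - 14426}}{D{\left(-53 \right)}} = - \frac{26989}{19 \left(-122\right)} + \frac{\sqrt{9635 - 14426}}{44 - 53} = - \frac{26989}{-2318} + \frac{\sqrt{-4791}}{-9} = \left(-26989\right) \left(- \frac{1}{2318}\right) + i \sqrt{4791} \left(- \frac{1}{9}\right) = \frac{26989}{2318} - \frac{i \sqrt{4791}}{9}$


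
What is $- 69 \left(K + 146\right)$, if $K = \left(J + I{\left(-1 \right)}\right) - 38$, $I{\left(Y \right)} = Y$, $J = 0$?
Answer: $-7383$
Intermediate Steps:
$K = -39$ ($K = \left(0 - 1\right) - 38 = -1 - 38 = -39$)
$- 69 \left(K + 146\right) = - 69 \left(-39 + 146\right) = \left(-69\right) 107 = -7383$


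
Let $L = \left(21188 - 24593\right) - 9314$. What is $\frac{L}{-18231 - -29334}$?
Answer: $- \frac{12719}{11103} \approx -1.1455$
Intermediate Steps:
$L = -12719$ ($L = -3405 - 9314 = -12719$)
$\frac{L}{-18231 - -29334} = - \frac{12719}{-18231 - -29334} = - \frac{12719}{-18231 + 29334} = - \frac{12719}{11103}$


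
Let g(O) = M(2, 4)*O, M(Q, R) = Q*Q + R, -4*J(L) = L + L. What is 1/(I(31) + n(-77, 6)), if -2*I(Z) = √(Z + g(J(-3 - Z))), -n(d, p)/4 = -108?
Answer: 1728/746329 + 2*√167/746329 ≈ 0.0023500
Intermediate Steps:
n(d, p) = 432 (n(d, p) = -4*(-108) = 432)
J(L) = -L/2 (J(L) = -(L + L)/4 = -L/2)
M(Q, R) = R + Q² (M(Q, R) = Q² + R = R + Q²)
g(O) = 8*O (g(O) = (4 + 2²)*O = (4 + 4)*O = 8*O)
I(Z) = -√(12 + 5*Z)/2 (I(Z) = -√(Z + 8*(-(-3 - Z)/2))/2 = -√(Z + 8*(3/2 + Z/2))/2 = -√(Z + (12 + 4*Z))/2 = -√(12 + 5*Z)/2)
1/(I(31) + n(-77, 6)) = 1/(-√(12 + 5*31)/2 + 432) = 1/(-√(12 + 155)/2 + 432) = 1/(-√167/2 + 432) = 1/(432 - √167/2)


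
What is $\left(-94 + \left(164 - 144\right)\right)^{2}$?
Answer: $5476$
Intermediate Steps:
$\left(-94 + \left(164 - 144\right)\right)^{2} = \left(-94 + 20\right)^{2} = \left(-74\right)^{2} = 5476$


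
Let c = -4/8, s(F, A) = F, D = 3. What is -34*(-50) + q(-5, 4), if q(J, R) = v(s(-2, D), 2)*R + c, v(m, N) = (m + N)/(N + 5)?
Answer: 3399/2 ≈ 1699.5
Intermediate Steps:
v(m, N) = (N + m)/(5 + N)
c = -½ (c = -4*⅛ = -½ ≈ -0.50000)
q(J, R) = -½ (q(J, R) = ((2 - 2)/(5 + 2))*R - ½ = (0/7)*R - ½ = ((⅐)*0)*R - ½ = 0*R - ½ = 0 - ½ = -½)
-34*(-50) + q(-5, 4) = -34*(-50) - ½ = 1700 - ½ = 3399/2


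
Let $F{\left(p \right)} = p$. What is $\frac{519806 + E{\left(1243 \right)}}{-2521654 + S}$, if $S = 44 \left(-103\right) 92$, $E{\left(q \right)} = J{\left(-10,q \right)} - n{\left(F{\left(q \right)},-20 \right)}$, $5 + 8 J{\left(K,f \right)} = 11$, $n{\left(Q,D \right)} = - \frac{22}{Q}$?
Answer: $- \frac{234952659}{1328246296} \approx -0.17689$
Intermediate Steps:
$J{\left(K,f \right)} = \frac{3}{4}$ ($J{\left(K,f \right)} = - \frac{5}{8} + \frac{1}{8} \cdot 11 = - \frac{5}{8} + \frac{11}{8} = \frac{3}{4}$)
$E{\left(q \right)} = \frac{3}{4} + \frac{22}{q}$ ($E{\left(q \right)} = \frac{3}{4} - - \frac{22}{q} = \frac{3}{4} + \frac{22}{q}$)
$S = -416944$ ($S = \left(-4532\right) 92 = -416944$)
$\frac{519806 + E{\left(1243 \right)}}{-2521654 + S} = \frac{519806 + \left(\frac{3}{4} + \frac{22}{1243}\right)}{-2521654 - 416944} = \frac{519806 + \left(\frac{3}{4} + 22 \cdot \frac{1}{1243}\right)}{-2938598} = \left(519806 + \left(\frac{3}{4} + \frac{2}{113}\right)\right) \left(- \frac{1}{2938598}\right) = \left(519806 + \frac{347}{452}\right) \left(- \frac{1}{2938598}\right) = \frac{234952659}{452} \left(- \frac{1}{2938598}\right) = - \frac{234952659}{1328246296}$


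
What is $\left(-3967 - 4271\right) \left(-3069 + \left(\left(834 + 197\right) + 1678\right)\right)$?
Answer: $2965680$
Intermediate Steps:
$\left(-3967 - 4271\right) \left(-3069 + \left(\left(834 + 197\right) + 1678\right)\right) = - 8238 \left(-3069 + \left(1031 + 1678\right)\right) = - 8238 \left(-3069 + 2709\right) = \left(-8238\right) \left(-360\right) = 2965680$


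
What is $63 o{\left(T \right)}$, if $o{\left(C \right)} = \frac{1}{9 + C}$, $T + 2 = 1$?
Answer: $\frac{63}{8} \approx 7.875$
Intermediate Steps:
$T = -1$ ($T = -2 + 1 = -1$)
$63 o{\left(T \right)} = \frac{63}{9 - 1} = \frac{63}{8}$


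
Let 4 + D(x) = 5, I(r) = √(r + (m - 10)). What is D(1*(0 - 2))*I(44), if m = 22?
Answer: 2*√14 ≈ 7.4833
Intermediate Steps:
I(r) = √(12 + r) (I(r) = √(r + (22 - 10)) = √(r + 12) = √(12 + r))
D(x) = 1 (D(x) = -4 + 5 = 1)
D(1*(0 - 2))*I(44) = 1*√(12 + 44) = 1*√56 = 1*(2*√14) = 2*√14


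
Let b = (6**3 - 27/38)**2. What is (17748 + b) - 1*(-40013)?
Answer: 150335645/1444 ≈ 1.0411e+5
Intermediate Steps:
b = 66928761/1444 (b = (216 - 27*1/38)**2 = (216 - 27/38)**2 = (8181/38)**2 = 66928761/1444 ≈ 46350.)
(17748 + b) - 1*(-40013) = (17748 + 66928761/1444) - 1*(-40013) = 92556873/1444 + 40013 = 150335645/1444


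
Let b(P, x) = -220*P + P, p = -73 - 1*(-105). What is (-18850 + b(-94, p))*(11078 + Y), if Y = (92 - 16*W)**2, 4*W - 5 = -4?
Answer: 32674992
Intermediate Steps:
W = 1/4 (W = 5/4 + (1/4)*(-4) = 5/4 - 1 = 1/4 ≈ 0.25000)
p = 32 (p = -73 + 105 = 32)
b(P, x) = -219*P
Y = 7744 (Y = (92 - 16*1/4)**2 = (92 - 4)**2 = 88**2 = 7744)
(-18850 + b(-94, p))*(11078 + Y) = (-18850 - 219*(-94))*(11078 + 7744) = (-18850 + 20586)*18822 = 1736*18822 = 32674992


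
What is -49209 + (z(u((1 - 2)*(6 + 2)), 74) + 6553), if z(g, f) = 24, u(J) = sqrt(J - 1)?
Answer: -42632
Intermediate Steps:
u(J) = sqrt(-1 + J)
-49209 + (z(u((1 - 2)*(6 + 2)), 74) + 6553) = -49209 + (24 + 6553) = -49209 + 6577 = -42632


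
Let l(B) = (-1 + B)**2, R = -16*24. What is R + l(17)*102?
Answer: 25728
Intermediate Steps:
R = -384
R + l(17)*102 = -384 + (-1 + 17)**2*102 = -384 + 16**2*102 = -384 + 256*102 = -384 + 26112 = 25728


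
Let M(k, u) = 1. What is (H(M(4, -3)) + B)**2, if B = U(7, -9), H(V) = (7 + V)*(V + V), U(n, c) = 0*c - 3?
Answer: 169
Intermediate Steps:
U(n, c) = -3 (U(n, c) = 0 - 3 = -3)
H(V) = 2*V*(7 + V) (H(V) = (7 + V)*(2*V) = 2*V*(7 + V))
B = -3
(H(M(4, -3)) + B)**2 = (2*1*(7 + 1) - 3)**2 = (2*1*8 - 3)**2 = (16 - 3)**2 = 13**2 = 169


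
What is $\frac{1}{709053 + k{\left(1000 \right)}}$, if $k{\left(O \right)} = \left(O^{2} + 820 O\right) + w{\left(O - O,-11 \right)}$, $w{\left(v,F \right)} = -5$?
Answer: $\frac{1}{2529048} \approx 3.9541 \cdot 10^{-7}$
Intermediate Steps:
$k{\left(O \right)} = -5 + O^{2} + 820 O$ ($k{\left(O \right)} = \left(O^{2} + 820 O\right) - 5 = -5 + O^{2} + 820 O$)
$\frac{1}{709053 + k{\left(1000 \right)}} = \frac{1}{709053 + \left(-5 + 1000^{2} + 820 \cdot 1000\right)} = \frac{1}{709053 + \left(-5 + 1000000 + 820000\right)} = \frac{1}{709053 + 1819995} = \frac{1}{2529048}$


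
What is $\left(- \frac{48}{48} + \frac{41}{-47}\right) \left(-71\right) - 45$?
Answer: $\frac{4133}{47} \approx 87.936$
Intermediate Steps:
$\left(- \frac{48}{48} + \frac{41}{-47}\right) \left(-71\right) - 45 = \left(\left(-48\right) \frac{1}{48} + 41 \left(- \frac{1}{47}\right)\right) \left(-71\right) - 45 = \left(-1 - \frac{41}{47}\right) \left(-71\right) - 45 = \left(- \frac{88}{47}\right) \left(-71\right) - 45 = \frac{6248}{47} - 45 = \frac{4133}{47}$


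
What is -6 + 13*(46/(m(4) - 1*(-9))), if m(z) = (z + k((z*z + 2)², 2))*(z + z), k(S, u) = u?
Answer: 256/57 ≈ 4.4912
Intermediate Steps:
m(z) = 2*z*(2 + z) (m(z) = (z + 2)*(z + z) = (2 + z)*(2*z) = 2*z*(2 + z))
-6 + 13*(46/(m(4) - 1*(-9))) = -6 + 13*(46/(2*4*(2 + 4) - 1*(-9))) = -6 + 13*(46/(2*4*6 + 9)) = -6 + 13*(46/(48 + 9)) = -6 + 13*(46/57) = -6 + 598/57 = 256/57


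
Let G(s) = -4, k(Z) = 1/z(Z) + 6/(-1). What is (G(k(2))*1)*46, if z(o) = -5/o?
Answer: -184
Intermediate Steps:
k(Z) = -6 - Z/5 (k(Z) = 1/(-5/Z) + 6/(-1) = 1*(-Z/5) + 6*(-1) = -Z/5 - 6 = -6 - Z/5)
(G(k(2))*1)*46 = -4*1*46 = -4*46 = -184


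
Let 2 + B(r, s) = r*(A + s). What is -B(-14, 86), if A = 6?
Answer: 1290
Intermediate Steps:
B(r, s) = -2 + r*(6 + s)
-B(-14, 86) = -(-2 + 6*(-14) - 14*86) = -(-2 - 84 - 1204) = -1*(-1290) = 1290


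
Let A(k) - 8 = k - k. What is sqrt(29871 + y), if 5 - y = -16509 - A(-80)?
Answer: sqrt(46393) ≈ 215.39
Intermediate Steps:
A(k) = 8 (A(k) = 8 + (k - k) = 8 + 0 = 8)
y = 16522 (y = 5 - (-16509 - 1*8) = 5 - (-16509 - 8) = 5 - 1*(-16517) = 5 + 16517 = 16522)
sqrt(29871 + y) = sqrt(29871 + 16522) = sqrt(46393)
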